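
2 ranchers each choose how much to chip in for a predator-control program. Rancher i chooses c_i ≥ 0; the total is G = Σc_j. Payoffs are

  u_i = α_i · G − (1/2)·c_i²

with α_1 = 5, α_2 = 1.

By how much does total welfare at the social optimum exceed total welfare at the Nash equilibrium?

Rancher i's FOC: ∂u_i/∂c_i = α_i − c_i = 0, so c_i* = α_i.
NE contributions = (5, 1); G = 6.
W^NE = (Σα)·G − ½Σα_i² = 6² − ½·26 = 23.
Planner sets c_i = Σα_j = 6 for every i, so G^SO = 2·6 = 12.
W^SO = (Σα)·G^SO − ½·2·(Σα)² = (2/2)·6² = 36.
Deadweight loss = W^SO − W^NE = 13.

13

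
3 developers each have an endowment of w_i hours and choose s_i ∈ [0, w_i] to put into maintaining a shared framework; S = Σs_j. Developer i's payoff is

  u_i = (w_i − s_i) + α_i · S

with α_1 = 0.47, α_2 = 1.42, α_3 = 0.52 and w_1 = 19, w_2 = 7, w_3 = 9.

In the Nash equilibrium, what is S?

∂u_i/∂s_i = α_i − 1, so developer i contributes w_i if α_i > 1, else 0.
α_i > 1 for i ∈ {2}; NE contributions (0, 7, 0), S = 7.

7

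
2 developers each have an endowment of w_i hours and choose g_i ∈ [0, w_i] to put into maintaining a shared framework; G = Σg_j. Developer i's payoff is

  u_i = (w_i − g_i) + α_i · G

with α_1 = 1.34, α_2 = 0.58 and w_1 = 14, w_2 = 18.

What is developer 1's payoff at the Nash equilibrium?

18.76

∂u_i/∂g_i = α_i − 1, so developer i contributes w_i if α_i > 1, else 0.
α_i > 1 for i ∈ {1}; NE contributions (14, 0), G = 14.
u_1 = (14 − 14) + 1.34·14 = 18.76.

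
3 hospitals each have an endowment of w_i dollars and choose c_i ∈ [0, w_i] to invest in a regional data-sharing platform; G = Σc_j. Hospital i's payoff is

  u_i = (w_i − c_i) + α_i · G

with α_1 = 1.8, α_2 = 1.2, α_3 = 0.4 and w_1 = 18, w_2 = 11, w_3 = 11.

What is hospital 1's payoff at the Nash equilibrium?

52.2

∂u_i/∂c_i = α_i − 1, so hospital i contributes w_i if α_i > 1, else 0.
α_i > 1 for i ∈ {1, 2}; NE contributions (18, 11, 0), G = 29.
u_1 = (18 − 18) + 1.8·29 = 52.2.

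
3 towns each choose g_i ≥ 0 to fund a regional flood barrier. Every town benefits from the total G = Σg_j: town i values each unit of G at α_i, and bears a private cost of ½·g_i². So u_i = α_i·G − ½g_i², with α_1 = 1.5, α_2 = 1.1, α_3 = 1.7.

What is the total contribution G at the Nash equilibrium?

4.3

Town i's FOC: ∂u_i/∂g_i = α_i − g_i = 0, so g_i* = α_i.
NE contributions = (1.5, 1.1, 1.7); G = 4.3.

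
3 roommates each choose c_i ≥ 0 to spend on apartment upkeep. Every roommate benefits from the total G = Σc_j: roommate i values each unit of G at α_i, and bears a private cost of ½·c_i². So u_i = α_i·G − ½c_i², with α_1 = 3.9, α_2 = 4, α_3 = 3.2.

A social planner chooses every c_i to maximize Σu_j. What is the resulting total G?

33.3

Planner FOC: ∂(Σu_j)/∂c_i = (Σα_j) − c_i = 0, so c_i^SO = Σα_j = 11.1 for every i; G^SO = 33.3.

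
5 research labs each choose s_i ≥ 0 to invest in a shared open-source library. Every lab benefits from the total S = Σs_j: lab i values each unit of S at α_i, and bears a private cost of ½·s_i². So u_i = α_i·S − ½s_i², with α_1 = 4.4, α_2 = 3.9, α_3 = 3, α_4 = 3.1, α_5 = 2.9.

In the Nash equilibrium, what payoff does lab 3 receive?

47.4

Lab i's FOC: ∂u_i/∂s_i = α_i − s_i = 0, so s_i* = α_i.
NE contributions = (4.4, 3.9, 3, 3.1, 2.9); S = 17.3.
u_3 = α_3·S − ½·(s_3)² = 3·17.3 − ½·3² = 47.4.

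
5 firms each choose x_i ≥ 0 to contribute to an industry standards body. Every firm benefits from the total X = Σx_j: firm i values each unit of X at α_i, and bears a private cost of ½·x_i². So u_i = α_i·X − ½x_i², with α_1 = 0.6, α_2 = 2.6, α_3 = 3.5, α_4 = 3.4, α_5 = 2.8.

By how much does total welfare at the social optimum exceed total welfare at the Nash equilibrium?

Firm i's FOC: ∂u_i/∂x_i = α_i − x_i = 0, so x_i* = α_i.
NE contributions = (0.6, 2.6, 3.5, 3.4, 2.8); X = 12.9.
W^NE = (Σα)·X − ½Σα_i² = 12.9² − ½·38.77 = 147.025.
Planner sets x_i = Σα_j = 12.9 for every i, so X^SO = 5·12.9 = 64.5.
W^SO = (Σα)·X^SO − ½·5·(Σα)² = (5/2)·12.9² = 416.025.
Deadweight loss = W^SO − W^NE = 269.

269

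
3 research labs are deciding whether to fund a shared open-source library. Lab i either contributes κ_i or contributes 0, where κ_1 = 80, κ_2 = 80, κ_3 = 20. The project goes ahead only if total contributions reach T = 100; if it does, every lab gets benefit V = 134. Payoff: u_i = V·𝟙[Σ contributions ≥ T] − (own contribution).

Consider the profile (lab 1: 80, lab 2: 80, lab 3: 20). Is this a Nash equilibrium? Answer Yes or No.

Total = 180 ≥ 100: provided.
Lab 1 (pledges 80, payoff 54): dropping to 0 → total 100, payoff 134. Profitable deviation.

No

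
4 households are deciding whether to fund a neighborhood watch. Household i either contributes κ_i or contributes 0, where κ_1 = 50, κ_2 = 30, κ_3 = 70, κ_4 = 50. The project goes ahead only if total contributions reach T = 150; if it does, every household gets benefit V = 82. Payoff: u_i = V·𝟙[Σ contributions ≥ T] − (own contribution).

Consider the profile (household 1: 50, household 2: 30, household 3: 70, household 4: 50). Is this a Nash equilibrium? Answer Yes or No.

Total = 200 ≥ 150: provided.
Household 1 (pledges 50, payoff 32): dropping to 0 → total 150, payoff 82. Profitable deviation.

No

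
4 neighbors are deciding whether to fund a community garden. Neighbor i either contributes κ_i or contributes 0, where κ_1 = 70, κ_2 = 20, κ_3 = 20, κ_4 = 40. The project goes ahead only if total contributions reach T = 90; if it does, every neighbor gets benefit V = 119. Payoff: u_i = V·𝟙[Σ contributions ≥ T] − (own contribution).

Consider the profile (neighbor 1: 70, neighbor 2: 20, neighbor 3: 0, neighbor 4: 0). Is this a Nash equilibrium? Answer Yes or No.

Total = 90 ≥ 90: provided.
Neighbor 1 (pledges 70, payoff 49): dropping to 0 → total 20, payoff 0. No gain.
Neighbor 2 (pledges 20, payoff 99): dropping to 0 → total 70, payoff 0. No gain.
Neighbor 3 (pledges 0, payoff 119): pledging 20 → total 110, payoff 99. No gain.
Neighbor 4 (pledges 0, payoff 119): pledging 40 → total 130, payoff 79. No gain.

Yes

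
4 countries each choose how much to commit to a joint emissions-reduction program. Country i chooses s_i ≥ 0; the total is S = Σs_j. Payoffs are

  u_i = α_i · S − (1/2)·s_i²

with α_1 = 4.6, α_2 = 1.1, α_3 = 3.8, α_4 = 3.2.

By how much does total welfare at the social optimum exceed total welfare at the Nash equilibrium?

Country i's FOC: ∂u_i/∂s_i = α_i − s_i = 0, so s_i* = α_i.
NE contributions = (4.6, 1.1, 3.8, 3.2); S = 12.7.
W^NE = (Σα)·S − ½Σα_i² = 12.7² − ½·47.05 = 137.765.
Planner sets s_i = Σα_j = 12.7 for every i, so S^SO = 4·12.7 = 50.8.
W^SO = (Σα)·S^SO − ½·4·(Σα)² = (4/2)·12.7² = 322.58.
Deadweight loss = W^SO − W^NE = 184.815.

184.815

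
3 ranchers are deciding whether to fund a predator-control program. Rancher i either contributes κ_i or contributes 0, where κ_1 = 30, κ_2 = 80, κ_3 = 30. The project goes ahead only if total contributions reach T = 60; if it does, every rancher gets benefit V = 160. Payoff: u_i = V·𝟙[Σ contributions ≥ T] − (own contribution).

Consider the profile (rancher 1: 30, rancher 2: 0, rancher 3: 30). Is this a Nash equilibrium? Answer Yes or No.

Total = 60 ≥ 60: provided.
Rancher 1 (pledges 30, payoff 130): dropping to 0 → total 30, payoff 0. No gain.
Rancher 2 (pledges 0, payoff 160): pledging 80 → total 140, payoff 80. No gain.
Rancher 3 (pledges 30, payoff 130): dropping to 0 → total 30, payoff 0. No gain.

Yes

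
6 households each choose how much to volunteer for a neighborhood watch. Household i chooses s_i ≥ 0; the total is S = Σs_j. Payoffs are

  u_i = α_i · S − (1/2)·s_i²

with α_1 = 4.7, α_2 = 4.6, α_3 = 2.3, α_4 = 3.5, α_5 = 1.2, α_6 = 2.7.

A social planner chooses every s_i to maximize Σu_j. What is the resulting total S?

114

Planner FOC: ∂(Σu_j)/∂s_i = (Σα_j) − s_i = 0, so s_i^SO = Σα_j = 19 for every i; S^SO = 114.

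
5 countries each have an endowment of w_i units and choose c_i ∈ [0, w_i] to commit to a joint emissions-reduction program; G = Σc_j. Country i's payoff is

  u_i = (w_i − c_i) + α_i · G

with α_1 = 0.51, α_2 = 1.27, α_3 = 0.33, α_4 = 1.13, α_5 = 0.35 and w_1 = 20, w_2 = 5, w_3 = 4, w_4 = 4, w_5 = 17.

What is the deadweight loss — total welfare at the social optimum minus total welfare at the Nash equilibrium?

∂u_i/∂c_i = α_i − 1, so country i contributes w_i if α_i > 1, else 0.
α_i > 1 for i ∈ {2, 4}; NE contributions (0, 5, 0, 4, 0), G = 9.
W^NE = Σw_i − G^NE + (Σα_i)·G^NE = 50 + 2.59·9 = 73.31.
Planner: ∂(Σu_j)/∂c_i = Σα_j − 1 = 2.59 > 0, so everyone contributes w_i; G^SO = 50, W^SO = 50 + 2.59·50 = 179.5.
Deadweight loss = 106.19.

106.19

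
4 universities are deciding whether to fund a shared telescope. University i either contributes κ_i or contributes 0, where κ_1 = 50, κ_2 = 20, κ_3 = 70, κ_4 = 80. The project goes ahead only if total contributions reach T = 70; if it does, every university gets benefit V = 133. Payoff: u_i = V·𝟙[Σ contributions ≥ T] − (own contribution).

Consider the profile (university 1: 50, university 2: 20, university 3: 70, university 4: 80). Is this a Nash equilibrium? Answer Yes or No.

Total = 220 ≥ 70: provided.
University 1 (pledges 50, payoff 83): dropping to 0 → total 170, payoff 133. Profitable deviation.

No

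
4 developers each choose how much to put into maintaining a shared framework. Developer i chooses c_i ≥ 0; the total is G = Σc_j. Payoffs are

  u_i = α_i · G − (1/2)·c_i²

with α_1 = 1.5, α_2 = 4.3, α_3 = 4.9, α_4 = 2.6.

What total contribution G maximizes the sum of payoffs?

53.2

Planner FOC: ∂(Σu_j)/∂c_i = (Σα_j) − c_i = 0, so c_i^SO = Σα_j = 13.3 for every i; G^SO = 53.2.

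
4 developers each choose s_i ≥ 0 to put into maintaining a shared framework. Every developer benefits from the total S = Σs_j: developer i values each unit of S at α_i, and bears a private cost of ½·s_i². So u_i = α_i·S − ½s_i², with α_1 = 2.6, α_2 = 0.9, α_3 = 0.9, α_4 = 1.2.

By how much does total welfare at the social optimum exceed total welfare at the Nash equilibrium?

Developer i's FOC: ∂u_i/∂s_i = α_i − s_i = 0, so s_i* = α_i.
NE contributions = (2.6, 0.9, 0.9, 1.2); S = 5.6.
W^NE = (Σα)·S − ½Σα_i² = 5.6² − ½·9.82 = 26.45.
Planner sets s_i = Σα_j = 5.6 for every i, so S^SO = 4·5.6 = 22.4.
W^SO = (Σα)·S^SO − ½·4·(Σα)² = (4/2)·5.6² = 62.72.
Deadweight loss = W^SO − W^NE = 36.27.

36.27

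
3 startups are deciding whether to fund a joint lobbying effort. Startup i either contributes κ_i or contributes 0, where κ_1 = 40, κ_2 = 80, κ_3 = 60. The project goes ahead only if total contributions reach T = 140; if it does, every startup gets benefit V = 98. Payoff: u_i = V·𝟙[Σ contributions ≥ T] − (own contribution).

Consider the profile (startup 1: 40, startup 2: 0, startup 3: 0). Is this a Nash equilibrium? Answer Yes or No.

Total = 40 < 140: not provided.
Startup 1 (pledges 40, payoff -40): dropping to 0 → total 0, payoff 0. Profitable deviation.

No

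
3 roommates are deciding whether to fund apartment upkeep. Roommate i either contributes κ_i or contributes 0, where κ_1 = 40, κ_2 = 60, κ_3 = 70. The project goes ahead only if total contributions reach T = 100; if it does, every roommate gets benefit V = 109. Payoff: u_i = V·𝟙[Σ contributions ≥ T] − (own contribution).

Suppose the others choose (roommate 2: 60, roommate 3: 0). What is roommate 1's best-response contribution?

Others' total = 60. Contributing 40 brings total to 100 ≥ 100: gain V − κ_1 = 69.
Best response: 40.

40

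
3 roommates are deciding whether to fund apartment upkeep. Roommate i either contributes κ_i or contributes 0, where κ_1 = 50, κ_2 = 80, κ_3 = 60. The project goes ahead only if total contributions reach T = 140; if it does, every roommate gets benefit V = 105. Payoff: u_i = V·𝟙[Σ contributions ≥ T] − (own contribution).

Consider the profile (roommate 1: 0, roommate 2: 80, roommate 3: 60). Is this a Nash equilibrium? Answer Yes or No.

Yes

Total = 140 ≥ 140: provided.
Roommate 1 (pledges 0, payoff 105): pledging 50 → total 190, payoff 55. No gain.
Roommate 2 (pledges 80, payoff 25): dropping to 0 → total 60, payoff 0. No gain.
Roommate 3 (pledges 60, payoff 45): dropping to 0 → total 80, payoff 0. No gain.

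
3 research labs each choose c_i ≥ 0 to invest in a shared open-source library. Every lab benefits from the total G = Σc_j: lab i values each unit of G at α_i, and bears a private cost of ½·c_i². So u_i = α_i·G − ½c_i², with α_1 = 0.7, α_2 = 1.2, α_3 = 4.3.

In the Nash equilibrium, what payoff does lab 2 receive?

6.72

Lab i's FOC: ∂u_i/∂c_i = α_i − c_i = 0, so c_i* = α_i.
NE contributions = (0.7, 1.2, 4.3); G = 6.2.
u_2 = α_2·G − ½·(c_2)² = 1.2·6.2 − ½·1.2² = 6.72.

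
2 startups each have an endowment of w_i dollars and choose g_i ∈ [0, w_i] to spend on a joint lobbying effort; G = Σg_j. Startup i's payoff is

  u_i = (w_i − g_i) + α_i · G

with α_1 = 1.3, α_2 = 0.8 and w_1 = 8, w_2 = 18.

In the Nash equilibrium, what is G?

∂u_i/∂g_i = α_i − 1, so startup i contributes w_i if α_i > 1, else 0.
α_i > 1 for i ∈ {1}; NE contributions (8, 0), G = 8.

8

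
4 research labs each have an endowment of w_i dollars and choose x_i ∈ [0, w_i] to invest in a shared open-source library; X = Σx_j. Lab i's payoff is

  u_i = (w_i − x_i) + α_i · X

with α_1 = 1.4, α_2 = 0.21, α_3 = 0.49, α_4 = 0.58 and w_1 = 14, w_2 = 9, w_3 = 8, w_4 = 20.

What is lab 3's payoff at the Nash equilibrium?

14.86

∂u_i/∂x_i = α_i − 1, so lab i contributes w_i if α_i > 1, else 0.
α_i > 1 for i ∈ {1}; NE contributions (14, 0, 0, 0), X = 14.
u_3 = (8 − 0) + 0.49·14 = 14.86.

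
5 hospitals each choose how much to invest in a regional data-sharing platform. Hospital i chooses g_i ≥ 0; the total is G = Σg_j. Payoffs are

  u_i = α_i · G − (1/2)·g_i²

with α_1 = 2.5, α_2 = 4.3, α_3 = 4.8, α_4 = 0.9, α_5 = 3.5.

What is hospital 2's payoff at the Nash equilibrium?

Hospital i's FOC: ∂u_i/∂g_i = α_i − g_i = 0, so g_i* = α_i.
NE contributions = (2.5, 4.3, 4.8, 0.9, 3.5); G = 16.
u_2 = α_2·G − ½·(g_2)² = 4.3·16 − ½·4.3² = 59.555.

59.555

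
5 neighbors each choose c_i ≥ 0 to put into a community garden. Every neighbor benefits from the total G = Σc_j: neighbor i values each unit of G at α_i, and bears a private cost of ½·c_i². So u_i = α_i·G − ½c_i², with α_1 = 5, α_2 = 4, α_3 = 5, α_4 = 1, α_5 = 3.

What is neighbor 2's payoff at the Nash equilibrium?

64

Neighbor i's FOC: ∂u_i/∂c_i = α_i − c_i = 0, so c_i* = α_i.
NE contributions = (5, 4, 5, 1, 3); G = 18.
u_2 = α_2·G − ½·(c_2)² = 4·18 − ½·4² = 64.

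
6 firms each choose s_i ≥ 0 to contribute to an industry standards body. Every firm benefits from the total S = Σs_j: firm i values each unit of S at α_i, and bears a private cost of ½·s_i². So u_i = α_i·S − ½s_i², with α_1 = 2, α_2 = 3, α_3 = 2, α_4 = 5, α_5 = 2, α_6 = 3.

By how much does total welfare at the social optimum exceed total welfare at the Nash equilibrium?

605.5

Firm i's FOC: ∂u_i/∂s_i = α_i − s_i = 0, so s_i* = α_i.
NE contributions = (2, 3, 2, 5, 2, 3); S = 17.
W^NE = (Σα)·S − ½Σα_i² = 17² − ½·55 = 261.5.
Planner sets s_i = Σα_j = 17 for every i, so S^SO = 6·17 = 102.
W^SO = (Σα)·S^SO − ½·6·(Σα)² = (6/2)·17² = 867.
Deadweight loss = W^SO − W^NE = 605.5.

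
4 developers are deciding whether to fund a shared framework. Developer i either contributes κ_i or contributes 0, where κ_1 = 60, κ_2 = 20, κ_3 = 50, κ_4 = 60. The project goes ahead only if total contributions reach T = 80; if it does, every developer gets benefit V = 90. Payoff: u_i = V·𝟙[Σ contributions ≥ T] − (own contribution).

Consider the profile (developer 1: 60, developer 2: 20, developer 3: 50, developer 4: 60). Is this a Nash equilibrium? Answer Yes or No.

No

Total = 190 ≥ 80: provided.
Developer 1 (pledges 60, payoff 30): dropping to 0 → total 130, payoff 90. Profitable deviation.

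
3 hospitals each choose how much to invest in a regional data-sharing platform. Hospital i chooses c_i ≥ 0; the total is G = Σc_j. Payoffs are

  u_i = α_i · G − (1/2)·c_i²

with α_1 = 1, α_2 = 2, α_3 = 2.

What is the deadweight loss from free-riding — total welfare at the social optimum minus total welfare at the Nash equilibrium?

17

Hospital i's FOC: ∂u_i/∂c_i = α_i − c_i = 0, so c_i* = α_i.
NE contributions = (1, 2, 2); G = 5.
W^NE = (Σα)·G − ½Σα_i² = 5² − ½·9 = 20.5.
Planner sets c_i = Σα_j = 5 for every i, so G^SO = 3·5 = 15.
W^SO = (Σα)·G^SO − ½·3·(Σα)² = (3/2)·5² = 37.5.
Deadweight loss = W^SO − W^NE = 17.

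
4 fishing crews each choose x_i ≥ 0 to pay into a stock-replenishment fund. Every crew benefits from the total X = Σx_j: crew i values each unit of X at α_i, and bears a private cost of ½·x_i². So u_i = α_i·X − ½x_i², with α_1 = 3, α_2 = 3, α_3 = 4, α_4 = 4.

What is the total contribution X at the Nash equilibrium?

Crew i's FOC: ∂u_i/∂x_i = α_i − x_i = 0, so x_i* = α_i.
NE contributions = (3, 3, 4, 4); X = 14.

14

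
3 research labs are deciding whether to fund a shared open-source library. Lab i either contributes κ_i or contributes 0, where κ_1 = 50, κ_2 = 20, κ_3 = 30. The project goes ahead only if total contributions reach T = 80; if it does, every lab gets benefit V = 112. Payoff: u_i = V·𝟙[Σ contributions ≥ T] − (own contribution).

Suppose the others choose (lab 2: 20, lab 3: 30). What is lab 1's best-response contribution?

Others' total = 50. Contributing 50 brings total to 100 ≥ 80: gain V − κ_1 = 62.
Best response: 50.

50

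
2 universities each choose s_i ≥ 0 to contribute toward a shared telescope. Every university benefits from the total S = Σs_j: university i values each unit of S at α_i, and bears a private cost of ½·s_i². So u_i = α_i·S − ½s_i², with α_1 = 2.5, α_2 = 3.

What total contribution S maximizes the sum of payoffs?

11

Planner FOC: ∂(Σu_j)/∂s_i = (Σα_j) − s_i = 0, so s_i^SO = Σα_j = 5.5 for every i; S^SO = 11.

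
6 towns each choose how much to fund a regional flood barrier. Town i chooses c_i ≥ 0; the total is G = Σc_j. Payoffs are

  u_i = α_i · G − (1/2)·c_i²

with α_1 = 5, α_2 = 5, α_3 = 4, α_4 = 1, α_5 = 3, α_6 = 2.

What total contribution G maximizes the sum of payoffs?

120

Planner FOC: ∂(Σu_j)/∂c_i = (Σα_j) − c_i = 0, so c_i^SO = Σα_j = 20 for every i; G^SO = 120.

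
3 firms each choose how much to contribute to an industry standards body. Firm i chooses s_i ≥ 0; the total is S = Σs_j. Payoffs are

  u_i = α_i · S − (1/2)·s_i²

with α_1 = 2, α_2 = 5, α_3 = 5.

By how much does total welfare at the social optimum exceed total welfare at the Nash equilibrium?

Firm i's FOC: ∂u_i/∂s_i = α_i − s_i = 0, so s_i* = α_i.
NE contributions = (2, 5, 5); S = 12.
W^NE = (Σα)·S − ½Σα_i² = 12² − ½·54 = 117.
Planner sets s_i = Σα_j = 12 for every i, so S^SO = 3·12 = 36.
W^SO = (Σα)·S^SO − ½·3·(Σα)² = (3/2)·12² = 216.
Deadweight loss = W^SO − W^NE = 99.

99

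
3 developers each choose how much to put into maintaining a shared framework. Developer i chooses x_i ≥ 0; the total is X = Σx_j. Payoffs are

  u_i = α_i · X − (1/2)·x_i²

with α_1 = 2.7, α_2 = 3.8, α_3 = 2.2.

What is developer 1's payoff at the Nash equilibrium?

19.845

Developer i's FOC: ∂u_i/∂x_i = α_i − x_i = 0, so x_i* = α_i.
NE contributions = (2.7, 3.8, 2.2); X = 8.7.
u_1 = α_1·X − ½·(x_1)² = 2.7·8.7 − ½·2.7² = 19.845.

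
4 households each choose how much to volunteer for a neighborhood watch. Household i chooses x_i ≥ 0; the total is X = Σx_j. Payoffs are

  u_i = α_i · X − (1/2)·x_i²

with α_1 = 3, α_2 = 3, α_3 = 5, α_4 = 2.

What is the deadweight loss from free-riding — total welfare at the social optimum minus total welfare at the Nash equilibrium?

192.5

Household i's FOC: ∂u_i/∂x_i = α_i − x_i = 0, so x_i* = α_i.
NE contributions = (3, 3, 5, 2); X = 13.
W^NE = (Σα)·X − ½Σα_i² = 13² − ½·47 = 145.5.
Planner sets x_i = Σα_j = 13 for every i, so X^SO = 4·13 = 52.
W^SO = (Σα)·X^SO − ½·4·(Σα)² = (4/2)·13² = 338.
Deadweight loss = W^SO − W^NE = 192.5.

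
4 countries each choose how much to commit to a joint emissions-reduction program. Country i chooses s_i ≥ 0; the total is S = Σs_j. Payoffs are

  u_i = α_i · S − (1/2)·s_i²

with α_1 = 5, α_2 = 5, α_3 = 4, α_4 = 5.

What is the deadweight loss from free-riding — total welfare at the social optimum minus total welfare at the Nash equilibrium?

406.5

Country i's FOC: ∂u_i/∂s_i = α_i − s_i = 0, so s_i* = α_i.
NE contributions = (5, 5, 4, 5); S = 19.
W^NE = (Σα)·S − ½Σα_i² = 19² − ½·91 = 315.5.
Planner sets s_i = Σα_j = 19 for every i, so S^SO = 4·19 = 76.
W^SO = (Σα)·S^SO − ½·4·(Σα)² = (4/2)·19² = 722.
Deadweight loss = W^SO − W^NE = 406.5.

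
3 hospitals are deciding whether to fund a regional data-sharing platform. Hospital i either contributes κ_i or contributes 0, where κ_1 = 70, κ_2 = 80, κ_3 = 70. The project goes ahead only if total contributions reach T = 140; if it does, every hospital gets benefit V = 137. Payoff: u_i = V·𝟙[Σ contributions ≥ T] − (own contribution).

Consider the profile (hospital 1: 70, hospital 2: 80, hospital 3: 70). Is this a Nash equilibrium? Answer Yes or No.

Total = 220 ≥ 140: provided.
Hospital 1 (pledges 70, payoff 67): dropping to 0 → total 150, payoff 137. Profitable deviation.

No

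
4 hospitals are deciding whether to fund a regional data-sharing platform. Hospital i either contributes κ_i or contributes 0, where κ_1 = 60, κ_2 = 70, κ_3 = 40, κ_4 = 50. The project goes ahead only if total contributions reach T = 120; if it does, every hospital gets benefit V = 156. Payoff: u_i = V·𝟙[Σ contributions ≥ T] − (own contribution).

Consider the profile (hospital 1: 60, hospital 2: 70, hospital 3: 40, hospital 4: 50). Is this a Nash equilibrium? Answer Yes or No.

No

Total = 220 ≥ 120: provided.
Hospital 1 (pledges 60, payoff 96): dropping to 0 → total 160, payoff 156. Profitable deviation.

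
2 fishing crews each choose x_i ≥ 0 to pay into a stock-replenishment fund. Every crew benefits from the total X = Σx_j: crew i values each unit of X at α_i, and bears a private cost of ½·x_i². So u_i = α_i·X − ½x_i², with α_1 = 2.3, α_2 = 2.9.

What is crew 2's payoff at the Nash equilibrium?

Crew i's FOC: ∂u_i/∂x_i = α_i − x_i = 0, so x_i* = α_i.
NE contributions = (2.3, 2.9); X = 5.2.
u_2 = α_2·X − ½·(x_2)² = 2.9·5.2 − ½·2.9² = 10.875.

10.875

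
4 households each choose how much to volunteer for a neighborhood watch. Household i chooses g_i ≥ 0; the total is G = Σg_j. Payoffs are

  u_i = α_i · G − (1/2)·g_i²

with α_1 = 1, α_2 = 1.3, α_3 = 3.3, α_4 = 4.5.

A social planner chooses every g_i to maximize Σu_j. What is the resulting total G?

Planner FOC: ∂(Σu_j)/∂g_i = (Σα_j) − g_i = 0, so g_i^SO = Σα_j = 10.1 for every i; G^SO = 40.4.

40.4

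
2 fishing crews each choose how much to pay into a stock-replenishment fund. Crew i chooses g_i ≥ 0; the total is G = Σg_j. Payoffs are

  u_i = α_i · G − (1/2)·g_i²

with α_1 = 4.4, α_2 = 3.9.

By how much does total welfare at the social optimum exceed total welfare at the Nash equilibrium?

Crew i's FOC: ∂u_i/∂g_i = α_i − g_i = 0, so g_i* = α_i.
NE contributions = (4.4, 3.9); G = 8.3.
W^NE = (Σα)·G − ½Σα_i² = 8.3² − ½·34.57 = 51.605.
Planner sets g_i = Σα_j = 8.3 for every i, so G^SO = 2·8.3 = 16.6.
W^SO = (Σα)·G^SO − ½·2·(Σα)² = (2/2)·8.3² = 68.89.
Deadweight loss = W^SO − W^NE = 17.285.

17.285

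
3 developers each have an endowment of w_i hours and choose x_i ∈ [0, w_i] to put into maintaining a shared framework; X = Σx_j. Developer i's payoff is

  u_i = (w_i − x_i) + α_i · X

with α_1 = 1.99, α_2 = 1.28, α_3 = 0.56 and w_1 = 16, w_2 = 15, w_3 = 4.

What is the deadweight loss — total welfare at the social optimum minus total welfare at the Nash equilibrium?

11.32

∂u_i/∂x_i = α_i − 1, so developer i contributes w_i if α_i > 1, else 0.
α_i > 1 for i ∈ {1, 2}; NE contributions (16, 15, 0), X = 31.
W^NE = Σw_i − X^NE + (Σα_i)·X^NE = 35 + 2.83·31 = 122.73.
Planner: ∂(Σu_j)/∂x_i = Σα_j − 1 = 2.83 > 0, so everyone contributes w_i; X^SO = 35, W^SO = 35 + 2.83·35 = 134.05.
Deadweight loss = 11.32.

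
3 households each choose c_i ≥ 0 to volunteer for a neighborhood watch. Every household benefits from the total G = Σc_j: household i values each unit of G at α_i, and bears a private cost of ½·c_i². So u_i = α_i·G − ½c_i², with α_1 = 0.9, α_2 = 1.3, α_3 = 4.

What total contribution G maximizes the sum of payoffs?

18.6

Planner FOC: ∂(Σu_j)/∂c_i = (Σα_j) − c_i = 0, so c_i^SO = Σα_j = 6.2 for every i; G^SO = 18.6.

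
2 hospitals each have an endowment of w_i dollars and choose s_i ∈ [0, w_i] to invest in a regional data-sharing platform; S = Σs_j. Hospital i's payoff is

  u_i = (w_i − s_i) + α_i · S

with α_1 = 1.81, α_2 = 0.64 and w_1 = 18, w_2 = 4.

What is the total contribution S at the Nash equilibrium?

18

∂u_i/∂s_i = α_i − 1, so hospital i contributes w_i if α_i > 1, else 0.
α_i > 1 for i ∈ {1}; NE contributions (18, 0), S = 18.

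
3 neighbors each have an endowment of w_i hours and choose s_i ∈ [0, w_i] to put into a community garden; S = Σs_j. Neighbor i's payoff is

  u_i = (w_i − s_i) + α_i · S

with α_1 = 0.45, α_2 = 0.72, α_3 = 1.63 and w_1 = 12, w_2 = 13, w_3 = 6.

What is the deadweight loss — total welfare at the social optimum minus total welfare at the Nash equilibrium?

∂u_i/∂s_i = α_i − 1, so neighbor i contributes w_i if α_i > 1, else 0.
α_i > 1 for i ∈ {3}; NE contributions (0, 0, 6), S = 6.
W^NE = Σw_i − S^NE + (Σα_i)·S^NE = 31 + 1.8·6 = 41.8.
Planner: ∂(Σu_j)/∂s_i = Σα_j − 1 = 1.8 > 0, so everyone contributes w_i; S^SO = 31, W^SO = 31 + 1.8·31 = 86.8.
Deadweight loss = 45.

45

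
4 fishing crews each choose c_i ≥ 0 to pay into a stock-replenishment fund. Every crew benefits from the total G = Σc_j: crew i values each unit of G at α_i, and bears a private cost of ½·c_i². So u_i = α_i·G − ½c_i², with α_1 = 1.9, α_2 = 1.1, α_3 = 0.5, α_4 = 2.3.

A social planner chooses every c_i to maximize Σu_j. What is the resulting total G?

Planner FOC: ∂(Σu_j)/∂c_i = (Σα_j) − c_i = 0, so c_i^SO = Σα_j = 5.8 for every i; G^SO = 23.2.

23.2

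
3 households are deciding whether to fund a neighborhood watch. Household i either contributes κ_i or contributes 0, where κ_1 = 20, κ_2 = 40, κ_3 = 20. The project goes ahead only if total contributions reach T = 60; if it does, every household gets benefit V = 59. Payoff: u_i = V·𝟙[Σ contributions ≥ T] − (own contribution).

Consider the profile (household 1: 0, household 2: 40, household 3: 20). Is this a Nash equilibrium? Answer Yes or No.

Total = 60 ≥ 60: provided.
Household 1 (pledges 0, payoff 59): pledging 20 → total 80, payoff 39. No gain.
Household 2 (pledges 40, payoff 19): dropping to 0 → total 20, payoff 0. No gain.
Household 3 (pledges 20, payoff 39): dropping to 0 → total 40, payoff 0. No gain.

Yes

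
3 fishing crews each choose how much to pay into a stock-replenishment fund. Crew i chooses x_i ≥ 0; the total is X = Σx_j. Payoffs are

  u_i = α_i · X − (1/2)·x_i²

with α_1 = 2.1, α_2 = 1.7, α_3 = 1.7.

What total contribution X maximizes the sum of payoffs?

Planner FOC: ∂(Σu_j)/∂x_i = (Σα_j) − x_i = 0, so x_i^SO = Σα_j = 5.5 for every i; X^SO = 16.5.

16.5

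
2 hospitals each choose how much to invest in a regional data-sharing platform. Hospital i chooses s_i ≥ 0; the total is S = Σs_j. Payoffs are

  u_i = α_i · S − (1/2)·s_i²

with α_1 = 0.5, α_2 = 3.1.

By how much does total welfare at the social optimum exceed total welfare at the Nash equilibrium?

4.93

Hospital i's FOC: ∂u_i/∂s_i = α_i − s_i = 0, so s_i* = α_i.
NE contributions = (0.5, 3.1); S = 3.6.
W^NE = (Σα)·S − ½Σα_i² = 3.6² − ½·9.86 = 8.03.
Planner sets s_i = Σα_j = 3.6 for every i, so S^SO = 2·3.6 = 7.2.
W^SO = (Σα)·S^SO − ½·2·(Σα)² = (2/2)·3.6² = 12.96.
Deadweight loss = W^SO − W^NE = 4.93.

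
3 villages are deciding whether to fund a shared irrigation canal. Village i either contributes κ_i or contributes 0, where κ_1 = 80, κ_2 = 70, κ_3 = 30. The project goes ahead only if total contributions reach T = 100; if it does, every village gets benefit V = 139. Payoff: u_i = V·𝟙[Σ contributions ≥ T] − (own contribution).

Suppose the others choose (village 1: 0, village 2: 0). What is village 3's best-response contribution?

0

Others' total = 0. Even contributing 30 gives 30 < 100: no benefit either way.
Best response: 0.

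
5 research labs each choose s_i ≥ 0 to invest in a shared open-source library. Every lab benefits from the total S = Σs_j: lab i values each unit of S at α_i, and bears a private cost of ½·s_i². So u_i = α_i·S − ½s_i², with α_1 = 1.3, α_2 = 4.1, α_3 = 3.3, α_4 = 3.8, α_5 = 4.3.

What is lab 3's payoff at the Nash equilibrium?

Lab i's FOC: ∂u_i/∂s_i = α_i − s_i = 0, so s_i* = α_i.
NE contributions = (1.3, 4.1, 3.3, 3.8, 4.3); S = 16.8.
u_3 = α_3·S − ½·(s_3)² = 3.3·16.8 − ½·3.3² = 49.995.

49.995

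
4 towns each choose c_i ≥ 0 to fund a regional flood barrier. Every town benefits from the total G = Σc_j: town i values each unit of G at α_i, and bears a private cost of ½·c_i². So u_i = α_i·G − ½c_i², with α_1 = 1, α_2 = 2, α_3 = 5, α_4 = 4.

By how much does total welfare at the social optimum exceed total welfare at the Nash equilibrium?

167

Town i's FOC: ∂u_i/∂c_i = α_i − c_i = 0, so c_i* = α_i.
NE contributions = (1, 2, 5, 4); G = 12.
W^NE = (Σα)·G − ½Σα_i² = 12² − ½·46 = 121.
Planner sets c_i = Σα_j = 12 for every i, so G^SO = 4·12 = 48.
W^SO = (Σα)·G^SO − ½·4·(Σα)² = (4/2)·12² = 288.
Deadweight loss = W^SO − W^NE = 167.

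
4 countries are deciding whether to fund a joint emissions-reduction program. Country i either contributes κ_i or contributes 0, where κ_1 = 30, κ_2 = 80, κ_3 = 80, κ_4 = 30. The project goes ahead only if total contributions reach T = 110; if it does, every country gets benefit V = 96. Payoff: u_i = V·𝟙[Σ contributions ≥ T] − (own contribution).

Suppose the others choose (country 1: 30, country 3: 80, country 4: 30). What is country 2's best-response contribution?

0

Others' total = 140 ≥ 110; contributing adds cost 80 for no extra benefit.
Best response: 0.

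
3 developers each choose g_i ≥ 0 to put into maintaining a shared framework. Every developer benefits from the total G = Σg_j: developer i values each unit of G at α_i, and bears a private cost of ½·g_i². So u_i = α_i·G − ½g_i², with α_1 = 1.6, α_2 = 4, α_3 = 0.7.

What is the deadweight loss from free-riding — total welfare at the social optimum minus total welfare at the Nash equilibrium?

Developer i's FOC: ∂u_i/∂g_i = α_i − g_i = 0, so g_i* = α_i.
NE contributions = (1.6, 4, 0.7); G = 6.3.
W^NE = (Σα)·G − ½Σα_i² = 6.3² − ½·19.05 = 30.165.
Planner sets g_i = Σα_j = 6.3 for every i, so G^SO = 3·6.3 = 18.9.
W^SO = (Σα)·G^SO − ½·3·(Σα)² = (3/2)·6.3² = 59.535.
Deadweight loss = W^SO − W^NE = 29.37.

29.37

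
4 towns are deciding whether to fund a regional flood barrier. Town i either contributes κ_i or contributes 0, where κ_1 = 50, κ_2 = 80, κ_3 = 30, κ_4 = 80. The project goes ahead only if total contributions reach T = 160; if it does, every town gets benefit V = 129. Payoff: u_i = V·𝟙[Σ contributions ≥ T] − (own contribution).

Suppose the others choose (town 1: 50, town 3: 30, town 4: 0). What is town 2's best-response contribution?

80

Others' total = 80. Contributing 80 brings total to 160 ≥ 160: gain V − κ_2 = 49.
Best response: 80.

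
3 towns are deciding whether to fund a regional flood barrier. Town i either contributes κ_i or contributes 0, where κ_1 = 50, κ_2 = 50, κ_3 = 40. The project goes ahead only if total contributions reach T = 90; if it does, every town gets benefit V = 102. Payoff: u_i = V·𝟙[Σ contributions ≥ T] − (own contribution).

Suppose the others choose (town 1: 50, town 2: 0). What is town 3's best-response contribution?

Others' total = 50. Contributing 40 brings total to 90 ≥ 90: gain V − κ_3 = 62.
Best response: 40.

40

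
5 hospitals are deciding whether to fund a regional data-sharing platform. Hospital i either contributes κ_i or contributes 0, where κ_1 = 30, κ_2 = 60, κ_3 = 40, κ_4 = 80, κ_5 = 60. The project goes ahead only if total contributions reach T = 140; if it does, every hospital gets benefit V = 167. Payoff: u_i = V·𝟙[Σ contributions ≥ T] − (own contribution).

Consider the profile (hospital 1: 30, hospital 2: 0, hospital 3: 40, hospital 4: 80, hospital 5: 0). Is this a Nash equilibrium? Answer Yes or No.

Yes

Total = 150 ≥ 140: provided.
Hospital 1 (pledges 30, payoff 137): dropping to 0 → total 120, payoff 0. No gain.
Hospital 2 (pledges 0, payoff 167): pledging 60 → total 210, payoff 107. No gain.
Hospital 3 (pledges 40, payoff 127): dropping to 0 → total 110, payoff 0. No gain.
Hospital 4 (pledges 80, payoff 87): dropping to 0 → total 70, payoff 0. No gain.
Hospital 5 (pledges 0, payoff 167): pledging 60 → total 210, payoff 107. No gain.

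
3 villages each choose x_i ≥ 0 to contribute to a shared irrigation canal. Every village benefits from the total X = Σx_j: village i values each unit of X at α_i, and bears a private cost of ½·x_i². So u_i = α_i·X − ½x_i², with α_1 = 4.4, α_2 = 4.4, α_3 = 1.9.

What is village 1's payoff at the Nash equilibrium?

37.4

Village i's FOC: ∂u_i/∂x_i = α_i − x_i = 0, so x_i* = α_i.
NE contributions = (4.4, 4.4, 1.9); X = 10.7.
u_1 = α_1·X − ½·(x_1)² = 4.4·10.7 − ½·4.4² = 37.4.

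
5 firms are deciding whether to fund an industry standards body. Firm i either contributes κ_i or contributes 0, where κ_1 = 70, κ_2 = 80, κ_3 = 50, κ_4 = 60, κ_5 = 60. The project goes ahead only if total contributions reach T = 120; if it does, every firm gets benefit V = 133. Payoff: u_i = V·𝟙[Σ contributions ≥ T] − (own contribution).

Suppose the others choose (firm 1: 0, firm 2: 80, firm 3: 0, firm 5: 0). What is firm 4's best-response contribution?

60

Others' total = 80. Contributing 60 brings total to 140 ≥ 120: gain V − κ_4 = 73.
Best response: 60.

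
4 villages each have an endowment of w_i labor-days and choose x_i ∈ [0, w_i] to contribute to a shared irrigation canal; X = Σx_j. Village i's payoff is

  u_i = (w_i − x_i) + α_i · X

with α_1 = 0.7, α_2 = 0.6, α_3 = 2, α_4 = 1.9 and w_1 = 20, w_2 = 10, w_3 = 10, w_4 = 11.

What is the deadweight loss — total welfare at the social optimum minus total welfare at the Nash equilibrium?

∂u_i/∂x_i = α_i − 1, so village i contributes w_i if α_i > 1, else 0.
α_i > 1 for i ∈ {3, 4}; NE contributions (0, 0, 10, 11), X = 21.
W^NE = Σw_i − X^NE + (Σα_i)·X^NE = 51 + 4.2·21 = 139.2.
Planner: ∂(Σu_j)/∂x_i = Σα_j − 1 = 4.2 > 0, so everyone contributes w_i; X^SO = 51, W^SO = 51 + 4.2·51 = 265.2.
Deadweight loss = 126.

126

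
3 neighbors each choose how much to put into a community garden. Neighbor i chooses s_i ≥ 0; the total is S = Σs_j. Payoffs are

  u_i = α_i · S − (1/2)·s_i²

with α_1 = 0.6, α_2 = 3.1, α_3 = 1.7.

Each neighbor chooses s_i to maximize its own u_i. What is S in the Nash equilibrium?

Neighbor i's FOC: ∂u_i/∂s_i = α_i − s_i = 0, so s_i* = α_i.
NE contributions = (0.6, 3.1, 1.7); S = 5.4.

5.4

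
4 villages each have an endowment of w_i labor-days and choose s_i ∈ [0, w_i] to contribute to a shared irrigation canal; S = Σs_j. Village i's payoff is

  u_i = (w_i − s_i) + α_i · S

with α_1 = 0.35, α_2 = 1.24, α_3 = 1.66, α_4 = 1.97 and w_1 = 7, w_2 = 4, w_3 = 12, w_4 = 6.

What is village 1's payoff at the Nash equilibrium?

∂u_i/∂s_i = α_i − 1, so village i contributes w_i if α_i > 1, else 0.
α_i > 1 for i ∈ {2, 3, 4}; NE contributions (0, 4, 12, 6), S = 22.
u_1 = (7 − 0) + 0.35·22 = 14.7.

14.7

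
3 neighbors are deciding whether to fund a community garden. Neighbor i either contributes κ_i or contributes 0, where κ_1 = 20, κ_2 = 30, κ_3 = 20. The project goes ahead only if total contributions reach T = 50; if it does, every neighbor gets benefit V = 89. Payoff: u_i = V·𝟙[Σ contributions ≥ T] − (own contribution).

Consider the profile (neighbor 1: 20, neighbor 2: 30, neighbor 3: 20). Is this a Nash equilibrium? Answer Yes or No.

Total = 70 ≥ 50: provided.
Neighbor 1 (pledges 20, payoff 69): dropping to 0 → total 50, payoff 89. Profitable deviation.

No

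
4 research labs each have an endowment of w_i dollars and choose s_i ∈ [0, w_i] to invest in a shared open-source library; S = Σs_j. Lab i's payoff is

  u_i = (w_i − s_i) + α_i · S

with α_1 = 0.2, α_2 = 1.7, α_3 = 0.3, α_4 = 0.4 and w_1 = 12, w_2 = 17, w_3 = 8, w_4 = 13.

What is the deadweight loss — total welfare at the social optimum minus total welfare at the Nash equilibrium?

52.8

∂u_i/∂s_i = α_i − 1, so lab i contributes w_i if α_i > 1, else 0.
α_i > 1 for i ∈ {2}; NE contributions (0, 17, 0, 0), S = 17.
W^NE = Σw_i − S^NE + (Σα_i)·S^NE = 50 + 1.6·17 = 77.2.
Planner: ∂(Σu_j)/∂s_i = Σα_j − 1 = 1.6 > 0, so everyone contributes w_i; S^SO = 50, W^SO = 50 + 1.6·50 = 130.
Deadweight loss = 52.8.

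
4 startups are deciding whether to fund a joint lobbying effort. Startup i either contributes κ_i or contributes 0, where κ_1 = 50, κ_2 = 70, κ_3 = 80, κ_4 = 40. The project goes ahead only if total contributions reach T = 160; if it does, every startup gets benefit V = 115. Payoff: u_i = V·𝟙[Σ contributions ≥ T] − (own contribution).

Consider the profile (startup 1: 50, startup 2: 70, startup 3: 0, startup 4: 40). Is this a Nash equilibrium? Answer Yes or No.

Total = 160 ≥ 160: provided.
Startup 1 (pledges 50, payoff 65): dropping to 0 → total 110, payoff 0. No gain.
Startup 2 (pledges 70, payoff 45): dropping to 0 → total 90, payoff 0. No gain.
Startup 3 (pledges 0, payoff 115): pledging 80 → total 240, payoff 35. No gain.
Startup 4 (pledges 40, payoff 75): dropping to 0 → total 120, payoff 0. No gain.

Yes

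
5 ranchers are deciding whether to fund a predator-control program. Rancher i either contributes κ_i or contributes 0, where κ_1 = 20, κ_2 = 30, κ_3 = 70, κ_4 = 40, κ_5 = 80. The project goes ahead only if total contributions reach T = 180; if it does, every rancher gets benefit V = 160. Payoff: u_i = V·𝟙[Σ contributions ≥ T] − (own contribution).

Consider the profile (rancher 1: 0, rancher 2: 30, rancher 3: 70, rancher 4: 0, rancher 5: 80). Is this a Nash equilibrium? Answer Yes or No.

Total = 180 ≥ 180: provided.
Rancher 1 (pledges 0, payoff 160): pledging 20 → total 200, payoff 140. No gain.
Rancher 2 (pledges 30, payoff 130): dropping to 0 → total 150, payoff 0. No gain.
Rancher 3 (pledges 70, payoff 90): dropping to 0 → total 110, payoff 0. No gain.
Rancher 4 (pledges 0, payoff 160): pledging 40 → total 220, payoff 120. No gain.
Rancher 5 (pledges 80, payoff 80): dropping to 0 → total 100, payoff 0. No gain.

Yes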